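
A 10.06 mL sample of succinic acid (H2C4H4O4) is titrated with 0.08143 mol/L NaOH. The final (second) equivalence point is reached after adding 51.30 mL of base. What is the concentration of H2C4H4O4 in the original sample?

0.208 M

n(NaOH) = 0.08143 x 0.05130 = 0.004177 mol.
At the final (second) equivalence point, 2 mol OH^- react per mol H2C4H4O4, so n(H2C4H4O4) = 0.004177 / 2 = 0.002089 mol.
[H2C4H4O4] = 0.002089 / 0.01006 L = 0.208 M.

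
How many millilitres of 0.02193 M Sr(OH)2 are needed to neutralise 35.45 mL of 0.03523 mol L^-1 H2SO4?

56.9 mL

n(H2SO4) = 0.03523 mol/L x 0.03545 L = 0.001249 mol.
At equivalence n(Sr(OH)2) = n(H2SO4) = 0.001249 mol.
V(Sr(OH)2) = 0.001249 / 0.02193 = 0.05695 L = 56.9 mL.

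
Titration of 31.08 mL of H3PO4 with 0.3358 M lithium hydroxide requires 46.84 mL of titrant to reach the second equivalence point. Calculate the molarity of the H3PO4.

n(LiOH) = 0.3358 x 0.04684 = 0.01573 mol.
At the second equivalence point, 2 mol OH^- react per mol H3PO4, so n(H3PO4) = 0.01573 / 2 = 0.007864 mol.
[H3PO4] = 0.007864 / 0.03108 L = 0.253 M.

0.253 M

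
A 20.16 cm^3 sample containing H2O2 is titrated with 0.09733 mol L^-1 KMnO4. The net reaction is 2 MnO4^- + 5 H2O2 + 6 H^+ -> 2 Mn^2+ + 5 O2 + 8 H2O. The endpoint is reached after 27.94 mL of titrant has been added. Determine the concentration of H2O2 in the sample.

0.337 M

n(KMnO4) = 0.09733 x 0.02794 = 0.002719 mol.
From the balanced equation, 2 mol KMnO4 reacts with 5 mol H2O2, so n(H2O2) = 0.002719 x 5/2 = 0.006799 mol.
[H2O2] = 0.006799 / 0.02016 L = 0.337 M.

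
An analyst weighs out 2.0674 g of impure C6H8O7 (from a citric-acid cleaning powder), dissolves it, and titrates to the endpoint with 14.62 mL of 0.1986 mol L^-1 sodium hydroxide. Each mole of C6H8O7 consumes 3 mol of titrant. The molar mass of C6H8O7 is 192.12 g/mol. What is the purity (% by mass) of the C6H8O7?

n(NaOH) = 0.1986 x 0.01462 = 0.002904 mol.
n(C6H8O7) = 0.002904 / 3 = 0.0009678 mol.
mass of C6H8O7 = 0.0009678 x 192.12 = 0.1859 g.
% purity = 0.1859 / 2.0674 x 100 = 8.99%.

8.99%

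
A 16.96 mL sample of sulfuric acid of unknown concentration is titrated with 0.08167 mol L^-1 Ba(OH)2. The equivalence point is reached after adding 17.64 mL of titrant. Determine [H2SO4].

0.0849 M

n(Ba(OH)2) delivered = 0.08167 x 0.01764 = 0.001441 mol.
For a 1:1 reaction, n(H2SO4) = 0.001441 mol.
[H2SO4] = 0.001441 mol / 0.01696 L = 0.0849 M.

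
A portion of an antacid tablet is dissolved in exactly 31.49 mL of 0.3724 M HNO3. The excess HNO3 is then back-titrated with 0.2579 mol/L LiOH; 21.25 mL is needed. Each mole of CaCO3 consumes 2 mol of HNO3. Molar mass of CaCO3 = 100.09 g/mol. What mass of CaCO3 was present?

0.313 g

Total n(HNO3) added = 0.3724 x 0.03149 = 0.01173 mol.
n(LiOH) used = 0.2579 x 0.02125 = 0.005480 mol, which equals the excess n(HNO3).
So n(HNO3) consumed by the sample = 0.01173 - 0.005480 = 0.006247 mol.
n(CaCO3) = 0.006247 / 2 = 0.003123 mol.
mass = 0.003123 mol x 100.09 g/mol = 0.313 g.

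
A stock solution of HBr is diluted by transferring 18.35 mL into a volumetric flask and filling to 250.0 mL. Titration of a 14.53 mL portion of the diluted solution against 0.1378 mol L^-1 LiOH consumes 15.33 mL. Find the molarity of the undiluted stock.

1.98 M

n(LiOH) = 0.1378 x 0.01533 = 0.002112 mol.
n(HBr) in the aliquot = 0.002112 mol.
[diluted HBr] = 0.002112 / 0.01453 = 0.1454 M.
Dilution factor = 250.0/18.35 = 13.62, so [stock] = 0.1454 x 13.62 = 1.98 M.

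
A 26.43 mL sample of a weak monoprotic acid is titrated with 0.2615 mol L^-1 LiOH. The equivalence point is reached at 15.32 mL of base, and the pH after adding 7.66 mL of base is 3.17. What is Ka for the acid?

7.66 mL is half of the equivalence volume, so this is the half-equivalence point where [HA] = [A^-].
At half-equivalence pH = pKa, so pKa = 3.17.
Ka = 10^(-3.17) = 6.8 x 10^-4.

6.8 x 10^-4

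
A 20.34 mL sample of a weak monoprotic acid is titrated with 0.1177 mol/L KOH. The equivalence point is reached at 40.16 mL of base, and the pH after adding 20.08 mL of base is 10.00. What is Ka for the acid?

20.08 mL is half of the equivalence volume, so this is the half-equivalence point where [HA] = [A^-].
At half-equivalence pH = pKa, so pKa = 10.00.
Ka = 10^(-10.00) = 1.0 x 10^-10.

1.0 x 10^-10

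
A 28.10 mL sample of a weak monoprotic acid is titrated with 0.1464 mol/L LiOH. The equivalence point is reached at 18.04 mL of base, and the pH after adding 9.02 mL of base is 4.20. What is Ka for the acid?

6.3 x 10^-5

9.02 mL is half of the equivalence volume, so this is the half-equivalence point where [HA] = [A^-].
At half-equivalence pH = pKa, so pKa = 4.20.
Ka = 10^(-4.20) = 6.3 x 10^-5.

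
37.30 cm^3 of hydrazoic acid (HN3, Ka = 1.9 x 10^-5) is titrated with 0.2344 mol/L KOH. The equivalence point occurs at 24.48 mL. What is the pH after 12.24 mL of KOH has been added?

12.24 mL is exactly half the equivalence volume (24.48/2), i.e. the half-equivalence point.
There, n(HA) = n(A^-), so pH = pKa = -log(1.9 x 10^-5) = 4.72.

4.72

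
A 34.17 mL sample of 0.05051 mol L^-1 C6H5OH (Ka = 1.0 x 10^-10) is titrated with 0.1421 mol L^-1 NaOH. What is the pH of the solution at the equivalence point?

n(C6H5OH) = 0.05051 x 0.03417 = 0.001726 mol; V(NaOH) at equivalence = 0.001726/0.1421 = 0.01215 L.
At equivalence all the acid is converted to C6H5O-; total volume = 0.03417 + 0.01215 = 0.04632 L, so [C6H5O-] = 0.001726/0.04632 = 0.03726 M.
Kb = Kw/Ka = 1.0e-14 / 1.0 x 10^-10 = 0.000100.
[OH^-] = sqrt(Kb x [C6H5O-]) = sqrt(0.000100 x 0.03726) = 0.00193 M.
pOH = 2.71, so pH = 14.00 - 2.71 = 11.29.

11.29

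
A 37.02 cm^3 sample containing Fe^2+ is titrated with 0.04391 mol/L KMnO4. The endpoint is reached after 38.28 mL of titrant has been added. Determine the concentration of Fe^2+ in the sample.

n(KMnO4) = 0.04391 x 0.03828 = 0.001681 mol.
From the balanced equation, 1 mol KMnO4 reacts with 5 mol Fe^2+, so n(Fe^2+) = 0.001681 x 5/1 = 0.008404 mol.
[Fe^2+] = 0.008404 / 0.03702 L = 0.227 M.

0.227 M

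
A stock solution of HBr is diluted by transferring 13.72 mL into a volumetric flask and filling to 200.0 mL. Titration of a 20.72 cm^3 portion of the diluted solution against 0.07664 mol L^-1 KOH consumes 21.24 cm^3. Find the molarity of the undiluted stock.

1.15 M

n(KOH) = 0.07664 x 0.02124 = 0.001628 mol.
n(HBr) in the aliquot = 0.001628 mol.
[diluted HBr] = 0.001628 / 0.02072 = 0.07856 M.
Dilution factor = 200.0/13.72 = 14.58, so [stock] = 0.07856 x 14.58 = 1.15 M.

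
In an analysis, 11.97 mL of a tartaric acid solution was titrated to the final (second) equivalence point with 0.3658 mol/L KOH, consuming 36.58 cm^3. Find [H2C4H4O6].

0.559 M

n(KOH) = 0.3658 x 0.03658 = 0.01338 mol.
At the final (second) equivalence point, 2 mol OH^- react per mol H2C4H4O6, so n(H2C4H4O6) = 0.01338 / 2 = 0.006690 mol.
[H2C4H4O6] = 0.006690 / 0.01197 L = 0.559 M.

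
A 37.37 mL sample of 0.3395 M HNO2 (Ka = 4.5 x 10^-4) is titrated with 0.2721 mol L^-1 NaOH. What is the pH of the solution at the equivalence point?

n(HNO2) = 0.3395 x 0.03737 = 0.01269 mol; V(NaOH) at equivalence = 0.01269/0.2721 = 0.04663 L.
At equivalence all the acid is converted to NO2-; total volume = 0.03737 + 0.04663 = 0.08400 L, so [NO2-] = 0.01269/0.08400 = 0.1510 M.
Kb = Kw/Ka = 1.0e-14 / 4.5 x 10^-4 = 2.22e-11.
[OH^-] = sqrt(Kb x [NO2-]) = sqrt(2.22e-11 x 0.1510) = 1.83e-6 M.
pOH = 5.74, so pH = 14.00 - 5.74 = 8.26.

8.26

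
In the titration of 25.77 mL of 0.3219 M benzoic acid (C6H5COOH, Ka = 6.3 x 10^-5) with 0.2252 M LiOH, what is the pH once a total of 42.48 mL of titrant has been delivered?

12.27

n(acid) = 0.3219 x 0.02577 = 0.008295 mol; n(LiOH) added = 0.2252 x 0.04248 = 0.009566 mol.
Base is in excess by 0.009566 - 0.008295 = 0.001271 mol in a total volume of 0.06825 L.
[OH^-] = 0.001271/0.06825 = 0.01862 M, so pOH = 1.73 and pH = 14.00 - 1.73 = 12.27.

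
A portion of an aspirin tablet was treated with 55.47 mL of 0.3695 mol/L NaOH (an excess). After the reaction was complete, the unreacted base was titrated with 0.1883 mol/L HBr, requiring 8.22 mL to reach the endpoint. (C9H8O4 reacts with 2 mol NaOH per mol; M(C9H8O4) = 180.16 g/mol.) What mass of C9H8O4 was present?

Total n(NaOH) added = 0.3695 x 0.05547 = 0.02050 mol.
n(HBr) used = 0.1883 x 0.008220 = 0.001548 mol, which equals the excess n(NaOH).
So n(NaOH) consumed by the sample = 0.02050 - 0.001548 = 0.01895 mol.
n(C9H8O4) = 0.01895 / 2 = 0.009474 mol.
mass = 0.009474 mol x 180.16 g/mol = 1.71 g.

1.71 g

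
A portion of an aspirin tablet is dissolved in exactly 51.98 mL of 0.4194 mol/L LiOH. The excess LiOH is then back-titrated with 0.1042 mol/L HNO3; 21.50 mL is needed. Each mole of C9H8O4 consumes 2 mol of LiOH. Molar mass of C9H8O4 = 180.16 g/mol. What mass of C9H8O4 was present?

Total n(LiOH) added = 0.4194 x 0.05198 = 0.02180 mol.
n(HNO3) used = 0.1042 x 0.02150 = 0.002240 mol, which equals the excess n(LiOH).
So n(LiOH) consumed by the sample = 0.02180 - 0.002240 = 0.01956 mol.
n(C9H8O4) = 0.01956 / 2 = 0.009780 mol.
mass = 0.009780 mol x 180.16 g/mol = 1.76 g.

1.76 g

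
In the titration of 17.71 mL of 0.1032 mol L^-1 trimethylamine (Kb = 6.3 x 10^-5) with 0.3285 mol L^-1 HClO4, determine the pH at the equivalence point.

5.45

n((CH3)3N) = 0.1032 x 0.01771 = 0.001828 mol; V(HClO4) at equivalence = 0.001828/0.3285 = 0.005564 L.
At equivalence the base is fully converted to (CH3)3NH+; total volume = 0.02327 L, so [(CH3)3NH+] = 0.001828/0.02327 = 0.07853 M.
Ka((CH3)3NH+) = Kw/Kb = 1.0e-14 / 6.3 x 10^-5 = 1.59e-10.
[H^+] = sqrt(Ka x [(CH3)3NH+]) = sqrt(1.59e-10 x 0.07853) = 3.53e-6 M.
pH = -log(3.53e-6) = 5.45.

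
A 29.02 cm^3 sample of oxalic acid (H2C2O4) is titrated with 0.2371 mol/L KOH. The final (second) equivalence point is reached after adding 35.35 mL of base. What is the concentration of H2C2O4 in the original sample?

0.144 M

n(KOH) = 0.2371 x 0.03535 = 0.008381 mol.
At the final (second) equivalence point, 2 mol OH^- react per mol H2C2O4, so n(H2C2O4) = 0.008381 / 2 = 0.004191 mol.
[H2C2O4] = 0.004191 / 0.02902 L = 0.144 M.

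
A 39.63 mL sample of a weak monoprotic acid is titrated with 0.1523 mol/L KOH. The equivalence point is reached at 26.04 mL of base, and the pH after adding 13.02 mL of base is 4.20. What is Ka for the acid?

13.02 mL is half of the equivalence volume, so this is the half-equivalence point where [HA] = [A^-].
At half-equivalence pH = pKa, so pKa = 4.20.
Ka = 10^(-4.20) = 6.3 x 10^-5.

6.3 x 10^-5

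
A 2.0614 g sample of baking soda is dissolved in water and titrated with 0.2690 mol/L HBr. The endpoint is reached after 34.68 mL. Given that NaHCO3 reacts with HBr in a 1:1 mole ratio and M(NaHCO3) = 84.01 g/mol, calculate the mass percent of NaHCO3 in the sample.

38.0%

n(HBr) = 0.2690 x 0.03468 = 0.009329 mol.
n(NaHCO3) = 0.009329 / 1 = 0.009329 mol.
mass of NaHCO3 = 0.009329 x 84.01 = 0.7837 g.
% purity = 0.7837 / 2.0614 x 100 = 38.0%.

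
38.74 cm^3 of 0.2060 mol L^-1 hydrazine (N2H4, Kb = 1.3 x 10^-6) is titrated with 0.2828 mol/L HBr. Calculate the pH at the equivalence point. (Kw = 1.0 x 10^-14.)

n(N2H4) = 0.2060 x 0.03874 = 0.007980 mol; V(HBr) at equivalence = 0.007980/0.2828 = 0.02822 L.
At equivalence the base is fully converted to N2H5+; total volume = 0.06696 L, so [N2H5+] = 0.007980/0.06696 = 0.1192 M.
Ka(N2H5+) = Kw/Kb = 1.0e-14 / 1.3 x 10^-6 = 7.69e-9.
[H^+] = sqrt(Ka x [N2H5+]) = sqrt(7.69e-9 x 0.1192) = 3.03e-5 M.
pH = -log(3.03e-5) = 4.52.

4.52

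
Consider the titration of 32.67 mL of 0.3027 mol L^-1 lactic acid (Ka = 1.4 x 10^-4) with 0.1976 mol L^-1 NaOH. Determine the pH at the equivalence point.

8.47

n(HC3H5O3) = 0.3027 x 0.03267 = 0.009889 mol; V(NaOH) at equivalence = 0.009889/0.1976 = 0.05005 L.
At equivalence all the acid is converted to C3H5O3-; total volume = 0.03267 + 0.05005 = 0.08272 L, so [C3H5O3-] = 0.009889/0.08272 = 0.1196 M.
Kb = Kw/Ka = 1.0e-14 / 1.4 x 10^-4 = 7.14e-11.
[OH^-] = sqrt(Kb x [C3H5O3-]) = sqrt(7.14e-11 x 0.1196) = 2.92e-6 M.
pOH = 5.53, so pH = 14.00 - 5.53 = 8.47.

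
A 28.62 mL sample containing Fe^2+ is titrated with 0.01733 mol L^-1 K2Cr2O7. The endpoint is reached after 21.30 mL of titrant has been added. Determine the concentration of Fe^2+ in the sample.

n(K2Cr2O7) = 0.01733 x 0.02130 = 0.0003691 mol.
From the balanced equation, 1 mol K2Cr2O7 reacts with 6 mol Fe^2+, so n(Fe^2+) = 0.0003691 x 6/1 = 0.002215 mol.
[Fe^2+] = 0.002215 / 0.02862 L = 0.0774 M.

0.0774 M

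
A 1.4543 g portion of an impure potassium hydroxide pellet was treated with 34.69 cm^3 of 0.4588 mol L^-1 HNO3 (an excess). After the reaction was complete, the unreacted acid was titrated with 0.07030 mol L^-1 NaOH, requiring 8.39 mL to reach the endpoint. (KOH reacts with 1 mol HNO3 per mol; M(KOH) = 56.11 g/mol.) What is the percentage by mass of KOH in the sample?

Total n(HNO3) added = 0.4588 x 0.03469 = 0.01592 mol.
n(NaOH) used = 0.07030 x 0.008390 = 0.0005898 mol, which equals the excess n(HNO3).
So n(HNO3) consumed by the sample = 0.01592 - 0.0005898 = 0.01533 mol.
n(KOH) = 0.01533 / 1 = 0.01533 mol.
mass KOH = 0.01533 x 56.11 = 0.8599 g, so %KOH = 0.8599/1.4543 x 100 = 59.1%.

59.1%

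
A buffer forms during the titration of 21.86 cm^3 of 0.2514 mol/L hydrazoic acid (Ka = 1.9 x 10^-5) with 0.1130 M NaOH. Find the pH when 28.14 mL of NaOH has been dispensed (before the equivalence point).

Initial n(HN3) = 0.2514 x 0.02186 = 0.005496 mol.
n(NaOH) added = 0.1130 x 0.02814 = 0.003180 mol, converting that many moles of HN3 to N3-.
Remaining n(HN3) = 0.002316 mol; n(N3-) = 0.003180 mol.
By Henderson-Hasselbalch, pH = pKa + log([A^-]/[HA]) = 4.72 + log(0.003180/0.002316) = 4.72 + (+0.14) = 4.86.

4.86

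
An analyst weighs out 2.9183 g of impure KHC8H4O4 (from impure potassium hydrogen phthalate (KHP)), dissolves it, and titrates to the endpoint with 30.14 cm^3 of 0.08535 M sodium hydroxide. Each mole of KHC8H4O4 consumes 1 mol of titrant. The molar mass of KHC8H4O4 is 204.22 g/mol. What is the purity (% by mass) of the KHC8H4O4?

n(NaOH) = 0.08535 x 0.03014 = 0.002572 mol.
n(KHC8H4O4) = 0.002572 / 1 = 0.002572 mol.
mass of KHC8H4O4 = 0.002572 x 204.22 = 0.5253 g.
% purity = 0.5253 / 2.9183 x 100 = 18.0%.

18.0%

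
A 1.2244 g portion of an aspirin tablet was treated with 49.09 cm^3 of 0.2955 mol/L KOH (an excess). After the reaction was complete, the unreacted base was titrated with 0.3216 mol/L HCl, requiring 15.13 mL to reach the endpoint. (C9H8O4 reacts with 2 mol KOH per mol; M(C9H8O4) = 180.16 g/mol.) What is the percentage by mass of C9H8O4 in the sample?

Total n(KOH) added = 0.2955 x 0.04909 = 0.01451 mol.
n(HCl) used = 0.3216 x 0.01513 = 0.004866 mol, which equals the excess n(KOH).
So n(KOH) consumed by the sample = 0.01451 - 0.004866 = 0.009640 mol.
n(C9H8O4) = 0.009640 / 2 = 0.004820 mol.
mass C9H8O4 = 0.004820 x 180.16 = 0.8684 g, so %C9H8O4 = 0.8684/1.2244 x 100 = 70.9%.

70.9%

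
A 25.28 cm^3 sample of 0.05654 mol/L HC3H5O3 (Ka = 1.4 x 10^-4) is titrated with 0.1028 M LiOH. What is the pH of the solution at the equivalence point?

8.21

n(HC3H5O3) = 0.05654 x 0.02528 = 0.001429 mol; V(LiOH) at equivalence = 0.001429/0.1028 = 0.01390 L.
At equivalence all the acid is converted to C3H5O3-; total volume = 0.02528 + 0.01390 = 0.03918 L, so [C3H5O3-] = 0.001429/0.03918 = 0.03648 M.
Kb = Kw/Ka = 1.0e-14 / 1.4 x 10^-4 = 7.14e-11.
[OH^-] = sqrt(Kb x [C3H5O3-]) = sqrt(7.14e-11 x 0.03648) = 1.61e-6 M.
pOH = 5.79, so pH = 14.00 - 5.79 = 8.21.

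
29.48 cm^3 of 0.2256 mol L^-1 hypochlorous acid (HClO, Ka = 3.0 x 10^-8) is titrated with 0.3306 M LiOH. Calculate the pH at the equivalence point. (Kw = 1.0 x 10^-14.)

10.33

n(HClO) = 0.2256 x 0.02948 = 0.006651 mol; V(LiOH) at equivalence = 0.006651/0.3306 = 0.02012 L.
At equivalence all the acid is converted to ClO-; total volume = 0.02948 + 0.02012 = 0.04960 L, so [ClO-] = 0.006651/0.04960 = 0.1341 M.
Kb = Kw/Ka = 1.0e-14 / 3.0 x 10^-8 = 3.33e-7.
[OH^-] = sqrt(Kb x [ClO-]) = sqrt(3.33e-7 x 0.1341) = 0.000211 M.
pOH = 3.67, so pH = 14.00 - 3.67 = 10.33.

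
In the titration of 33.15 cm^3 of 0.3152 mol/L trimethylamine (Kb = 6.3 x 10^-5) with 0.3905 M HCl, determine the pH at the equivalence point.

n((CH3)3N) = 0.3152 x 0.03315 = 0.01045 mol; V(HCl) at equivalence = 0.01045/0.3905 = 0.02676 L.
At equivalence the base is fully converted to (CH3)3NH+; total volume = 0.05991 L, so [(CH3)3NH+] = 0.01045/0.05991 = 0.1744 M.
Ka((CH3)3NH+) = Kw/Kb = 1.0e-14 / 6.3 x 10^-5 = 1.59e-10.
[H^+] = sqrt(Ka x [(CH3)3NH+]) = sqrt(1.59e-10 x 0.1744) = 5.26e-6 M.
pH = -log(5.26e-6) = 5.28.

5.28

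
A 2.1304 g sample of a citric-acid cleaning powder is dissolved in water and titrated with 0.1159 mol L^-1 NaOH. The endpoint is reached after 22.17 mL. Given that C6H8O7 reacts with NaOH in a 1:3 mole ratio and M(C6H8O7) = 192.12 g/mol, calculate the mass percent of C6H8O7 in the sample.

n(NaOH) = 0.1159 x 0.02217 = 0.002570 mol.
n(C6H8O7) = 0.002570 / 3 = 0.0008565 mol.
mass of C6H8O7 = 0.0008565 x 192.12 = 0.1646 g.
% purity = 0.1646 / 2.1304 x 100 = 7.72%.

7.72%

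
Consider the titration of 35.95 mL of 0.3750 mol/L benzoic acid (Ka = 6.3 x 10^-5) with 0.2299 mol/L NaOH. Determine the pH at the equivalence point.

8.68

n(C6H5COOH) = 0.3750 x 0.03595 = 0.01348 mol; V(NaOH) at equivalence = 0.01348/0.2299 = 0.05864 L.
At equivalence all the acid is converted to C6H5COO-; total volume = 0.03595 + 0.05864 = 0.09459 L, so [C6H5COO-] = 0.01348/0.09459 = 0.1425 M.
Kb = Kw/Ka = 1.0e-14 / 6.3 x 10^-5 = 1.59e-10.
[OH^-] = sqrt(Kb x [C6H5COO-]) = sqrt(1.59e-10 x 0.1425) = 4.76e-6 M.
pOH = 5.32, so pH = 14.00 - 5.32 = 8.68.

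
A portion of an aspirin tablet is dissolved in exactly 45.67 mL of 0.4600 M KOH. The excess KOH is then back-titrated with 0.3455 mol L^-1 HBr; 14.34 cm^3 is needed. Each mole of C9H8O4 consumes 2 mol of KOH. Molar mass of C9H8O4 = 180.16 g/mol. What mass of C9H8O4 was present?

1.45 g

Total n(KOH) added = 0.4600 x 0.04567 = 0.02101 mol.
n(HBr) used = 0.3455 x 0.01434 = 0.004954 mol, which equals the excess n(KOH).
So n(KOH) consumed by the sample = 0.02101 - 0.004954 = 0.01605 mol.
n(C9H8O4) = 0.01605 / 2 = 0.008027 mol.
mass = 0.008027 mol x 180.16 g/mol = 1.45 g.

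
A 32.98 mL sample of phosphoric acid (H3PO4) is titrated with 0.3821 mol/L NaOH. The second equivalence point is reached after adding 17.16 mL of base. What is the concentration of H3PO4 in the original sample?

0.0994 M

n(NaOH) = 0.3821 x 0.01716 = 0.006557 mol.
At the second equivalence point, 2 mol OH^- react per mol H3PO4, so n(H3PO4) = 0.006557 / 2 = 0.003278 mol.
[H3PO4] = 0.003278 / 0.03298 L = 0.0994 M.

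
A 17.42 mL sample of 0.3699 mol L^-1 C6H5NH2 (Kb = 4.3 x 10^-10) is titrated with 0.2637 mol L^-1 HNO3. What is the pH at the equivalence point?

n(C6H5NH2) = 0.3699 x 0.01742 = 0.006444 mol; V(HNO3) at equivalence = 0.006444/0.2637 = 0.02444 L.
At equivalence the base is fully converted to C6H5NH3+; total volume = 0.04186 L, so [C6H5NH3+] = 0.006444/0.04186 = 0.1539 M.
Ka(C6H5NH3+) = Kw/Kb = 1.0e-14 / 4.3 x 10^-10 = 2.33e-5.
[H^+] = sqrt(Ka x [C6H5NH3+]) = sqrt(2.33e-5 x 0.1539) = 0.00189 M.
pH = -log(0.00189) = 2.72.

2.72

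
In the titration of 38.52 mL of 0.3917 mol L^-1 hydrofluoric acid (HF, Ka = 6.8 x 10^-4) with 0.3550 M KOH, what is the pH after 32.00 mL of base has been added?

3.65

Initial n(HF) = 0.3917 x 0.03852 = 0.01509 mol.
n(KOH) added = 0.3550 x 0.03200 = 0.01136 mol, converting that many moles of HF to F-.
Remaining n(HF) = 0.003728 mol; n(F-) = 0.01136 mol.
By Henderson-Hasselbalch, pH = pKa + log([A^-]/[HA]) = 3.17 + log(0.01136/0.003728) = 3.17 + (+0.48) = 3.65.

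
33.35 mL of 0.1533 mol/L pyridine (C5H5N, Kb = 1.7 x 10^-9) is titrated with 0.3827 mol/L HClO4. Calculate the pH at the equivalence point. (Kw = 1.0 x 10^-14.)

3.10

n(C5H5N) = 0.1533 x 0.03335 = 0.005113 mol; V(HClO4) at equivalence = 0.005113/0.3827 = 0.01336 L.
At equivalence the base is fully converted to C5H5NH+; total volume = 0.04671 L, so [C5H5NH+] = 0.005113/0.04671 = 0.1095 M.
Ka(C5H5NH+) = Kw/Kb = 1.0e-14 / 1.7 x 10^-9 = 5.88e-6.
[H^+] = sqrt(Ka x [C5H5NH+]) = sqrt(5.88e-6 x 0.1095) = 0.000802 M.
pH = -log(0.000802) = 3.10.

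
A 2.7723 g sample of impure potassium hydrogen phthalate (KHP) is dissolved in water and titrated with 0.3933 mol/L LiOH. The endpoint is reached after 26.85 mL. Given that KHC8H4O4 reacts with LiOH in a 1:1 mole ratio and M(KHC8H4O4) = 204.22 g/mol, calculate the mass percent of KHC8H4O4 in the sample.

n(LiOH) = 0.3933 x 0.02685 = 0.01056 mol.
n(KHC8H4O4) = 0.01056 / 1 = 0.01056 mol.
mass of KHC8H4O4 = 0.01056 x 204.22 = 2.157 g.
% purity = 2.157 / 2.7723 x 100 = 77.8%.

77.8%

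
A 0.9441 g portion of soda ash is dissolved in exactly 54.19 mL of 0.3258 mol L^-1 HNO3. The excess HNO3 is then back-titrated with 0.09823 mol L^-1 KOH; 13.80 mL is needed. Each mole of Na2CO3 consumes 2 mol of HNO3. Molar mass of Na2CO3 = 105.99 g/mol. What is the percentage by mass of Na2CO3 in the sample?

91.5%

Total n(HNO3) added = 0.3258 x 0.05419 = 0.01766 mol.
n(KOH) used = 0.09823 x 0.01380 = 0.001356 mol, which equals the excess n(HNO3).
So n(HNO3) consumed by the sample = 0.01766 - 0.001356 = 0.01630 mol.
n(Na2CO3) = 0.01630 / 2 = 0.008150 mol.
mass Na2CO3 = 0.008150 x 105.99 = 0.8638 g, so %Na2CO3 = 0.8638/0.9441 x 100 = 91.5%.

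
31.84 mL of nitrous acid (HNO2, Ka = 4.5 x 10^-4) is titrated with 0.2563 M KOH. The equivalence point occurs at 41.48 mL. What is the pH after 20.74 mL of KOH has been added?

3.35

20.74 mL is exactly half the equivalence volume (41.48/2), i.e. the half-equivalence point.
There, n(HA) = n(A^-), so pH = pKa = -log(4.5 x 10^-4) = 3.35.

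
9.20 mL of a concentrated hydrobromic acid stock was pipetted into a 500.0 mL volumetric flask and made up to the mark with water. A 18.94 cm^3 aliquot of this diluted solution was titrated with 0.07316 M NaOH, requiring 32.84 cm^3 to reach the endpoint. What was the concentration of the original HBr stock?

n(NaOH) = 0.07316 x 0.03284 = 0.002403 mol.
n(HBr) in the aliquot = 0.002403 mol.
[diluted HBr] = 0.002403 / 0.01894 = 0.1269 M.
Dilution factor = 500.0/9.200 = 54.35, so [stock] = 0.1269 x 54.35 = 6.89 M.

6.89 M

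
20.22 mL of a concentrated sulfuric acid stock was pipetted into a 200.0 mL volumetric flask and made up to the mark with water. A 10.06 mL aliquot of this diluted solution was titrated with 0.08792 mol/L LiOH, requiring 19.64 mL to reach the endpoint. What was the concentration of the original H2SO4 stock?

n(LiOH) = 0.08792 x 0.01964 = 0.001727 mol.
n(H2SO4) in the aliquot = 0.001727 x 1/2 = 0.0008634 mol.
[diluted H2SO4] = 0.0008634 / 0.01006 = 0.08582 M.
Dilution factor = 200.0/20.22 = 9.891, so [stock] = 0.08582 x 9.891 = 0.849 M.

0.849 M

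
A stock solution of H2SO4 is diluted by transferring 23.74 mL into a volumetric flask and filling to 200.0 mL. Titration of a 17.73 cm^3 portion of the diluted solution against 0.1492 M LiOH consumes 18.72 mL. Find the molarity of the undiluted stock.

n(LiOH) = 0.1492 x 0.01872 = 0.002793 mol.
n(H2SO4) in the aliquot = 0.002793 x 1/2 = 0.001397 mol.
[diluted H2SO4] = 0.001397 / 0.01773 = 0.07877 M.
Dilution factor = 200.0/23.74 = 8.425, so [stock] = 0.07877 x 8.425 = 0.664 M.

0.664 M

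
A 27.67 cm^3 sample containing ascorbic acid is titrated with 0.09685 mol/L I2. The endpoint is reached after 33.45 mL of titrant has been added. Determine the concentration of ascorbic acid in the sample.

0.117 M

n(I2) = 0.09685 x 0.03345 = 0.003240 mol.
From the balanced equation, 1 mol I2 reacts with 1 mol ascorbic acid, so n(ascorbic acid) = 0.003240 x 1/1 = 0.003240 mol.
[ascorbic acid] = 0.003240 / 0.02767 L = 0.117 M.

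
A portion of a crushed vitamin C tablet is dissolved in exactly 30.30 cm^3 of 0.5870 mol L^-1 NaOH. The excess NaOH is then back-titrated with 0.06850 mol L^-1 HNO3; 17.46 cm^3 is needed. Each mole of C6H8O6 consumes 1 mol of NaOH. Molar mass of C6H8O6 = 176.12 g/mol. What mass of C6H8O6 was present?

2.92 g

Total n(NaOH) added = 0.5870 x 0.03030 = 0.01779 mol.
n(HNO3) used = 0.06850 x 0.01746 = 0.001196 mol, which equals the excess n(NaOH).
So n(NaOH) consumed by the sample = 0.01779 - 0.001196 = 0.01659 mol.
n(C6H8O6) = 0.01659 / 1 = 0.01659 mol.
mass = 0.01659 mol x 176.12 g/mol = 2.92 g.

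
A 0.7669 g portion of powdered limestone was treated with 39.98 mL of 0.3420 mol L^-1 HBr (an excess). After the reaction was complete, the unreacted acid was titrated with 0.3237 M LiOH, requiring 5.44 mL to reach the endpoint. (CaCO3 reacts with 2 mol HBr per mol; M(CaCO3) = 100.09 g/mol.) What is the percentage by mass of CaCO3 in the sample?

77.7%

Total n(HBr) added = 0.3420 x 0.03998 = 0.01367 mol.
n(LiOH) used = 0.3237 x 0.005440 = 0.001761 mol, which equals the excess n(HBr).
So n(HBr) consumed by the sample = 0.01367 - 0.001761 = 0.01191 mol.
n(CaCO3) = 0.01191 / 2 = 0.005956 mol.
mass CaCO3 = 0.005956 x 100.09 = 0.5961 g, so %CaCO3 = 0.5961/0.7669 x 100 = 77.7%.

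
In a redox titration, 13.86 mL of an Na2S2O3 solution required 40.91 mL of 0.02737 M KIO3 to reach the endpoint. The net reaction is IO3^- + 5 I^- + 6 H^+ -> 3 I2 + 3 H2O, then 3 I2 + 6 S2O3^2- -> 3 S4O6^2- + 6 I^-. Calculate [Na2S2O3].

0.485 M

n(KIO3) = 0.02737 x 0.04091 = 0.001120 mol.
From the balanced equation, 1 mol KIO3 reacts with 6 mol Na2S2O3, so n(Na2S2O3) = 0.001120 x 6/1 = 0.006718 mol.
[Na2S2O3] = 0.006718 / 0.01386 L = 0.485 M.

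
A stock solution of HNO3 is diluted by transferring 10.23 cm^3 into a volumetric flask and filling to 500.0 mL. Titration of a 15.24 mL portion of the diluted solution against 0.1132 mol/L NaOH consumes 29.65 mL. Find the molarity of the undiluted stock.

10.8 M

n(NaOH) = 0.1132 x 0.02965 = 0.003356 mol.
n(HNO3) in the aliquot = 0.003356 mol.
[diluted HNO3] = 0.003356 / 0.01524 = 0.2202 M.
Dilution factor = 500.0/10.23 = 48.88, so [stock] = 0.2202 x 48.88 = 10.8 M.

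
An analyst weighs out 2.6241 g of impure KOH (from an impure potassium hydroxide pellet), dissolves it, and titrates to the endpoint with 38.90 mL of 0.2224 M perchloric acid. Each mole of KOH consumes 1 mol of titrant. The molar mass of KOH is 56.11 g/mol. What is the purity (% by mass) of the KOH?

18.5%

n(HClO4) = 0.2224 x 0.03890 = 0.008651 mol.
n(KOH) = 0.008651 / 1 = 0.008651 mol.
mass of KOH = 0.008651 x 56.11 = 0.4854 g.
% purity = 0.4854 / 2.6241 x 100 = 18.5%.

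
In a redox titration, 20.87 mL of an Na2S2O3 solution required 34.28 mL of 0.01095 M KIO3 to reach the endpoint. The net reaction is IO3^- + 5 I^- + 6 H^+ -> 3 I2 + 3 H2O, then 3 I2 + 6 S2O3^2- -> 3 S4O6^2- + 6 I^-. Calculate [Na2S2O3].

0.108 M

n(KIO3) = 0.01095 x 0.03428 = 0.0003754 mol.
From the balanced equation, 1 mol KIO3 reacts with 6 mol Na2S2O3, so n(Na2S2O3) = 0.0003754 x 6/1 = 0.002252 mol.
[Na2S2O3] = 0.002252 / 0.02087 L = 0.108 M.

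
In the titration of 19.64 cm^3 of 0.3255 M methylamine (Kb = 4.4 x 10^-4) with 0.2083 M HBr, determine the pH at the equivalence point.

n(CH3NH2) = 0.3255 x 0.01964 = 0.006393 mol; V(HBr) at equivalence = 0.006393/0.2083 = 0.03069 L.
At equivalence the base is fully converted to CH3NH3+; total volume = 0.05033 L, so [CH3NH3+] = 0.006393/0.05033 = 0.1270 M.
Ka(CH3NH3+) = Kw/Kb = 1.0e-14 / 4.4 x 10^-4 = 2.27e-11.
[H^+] = sqrt(Ka x [CH3NH3+]) = sqrt(2.27e-11 x 0.1270) = 1.70e-6 M.
pH = -log(1.70e-6) = 5.77.

5.77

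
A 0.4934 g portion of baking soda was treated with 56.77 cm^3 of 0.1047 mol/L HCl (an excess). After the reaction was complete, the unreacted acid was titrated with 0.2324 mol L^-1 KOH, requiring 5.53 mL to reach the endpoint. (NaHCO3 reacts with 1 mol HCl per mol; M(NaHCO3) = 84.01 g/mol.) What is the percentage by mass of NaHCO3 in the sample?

Total n(HCl) added = 0.1047 x 0.05677 = 0.005944 mol.
n(KOH) used = 0.2324 x 0.005530 = 0.001285 mol, which equals the excess n(HCl).
So n(HCl) consumed by the sample = 0.005944 - 0.001285 = 0.004659 mol.
n(NaHCO3) = 0.004659 / 1 = 0.004659 mol.
mass NaHCO3 = 0.004659 x 84.01 = 0.3914 g, so %NaHCO3 = 0.3914/0.4934 x 100 = 79.3%.

79.3%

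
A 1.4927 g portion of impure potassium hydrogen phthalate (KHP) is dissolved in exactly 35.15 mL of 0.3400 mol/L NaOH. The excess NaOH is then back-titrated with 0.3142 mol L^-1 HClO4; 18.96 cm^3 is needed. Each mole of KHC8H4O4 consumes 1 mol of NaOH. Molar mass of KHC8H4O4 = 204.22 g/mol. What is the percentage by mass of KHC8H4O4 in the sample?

Total n(NaOH) added = 0.3400 x 0.03515 = 0.01195 mol.
n(HClO4) used = 0.3142 x 0.01896 = 0.005957 mol, which equals the excess n(NaOH).
So n(NaOH) consumed by the sample = 0.01195 - 0.005957 = 0.005994 mol.
n(KHC8H4O4) = 0.005994 / 1 = 0.005994 mol.
mass KHC8H4O4 = 0.005994 x 204.22 = 1.224 g, so %KHC8H4O4 = 1.224/1.4927 x 100 = 82.0%.

82.0%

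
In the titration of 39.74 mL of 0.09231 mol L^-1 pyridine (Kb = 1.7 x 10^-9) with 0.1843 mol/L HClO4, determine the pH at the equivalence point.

3.22

n(C5H5N) = 0.09231 x 0.03974 = 0.003668 mol; V(HClO4) at equivalence = 0.003668/0.1843 = 0.01990 L.
At equivalence the base is fully converted to C5H5NH+; total volume = 0.05964 L, so [C5H5NH+] = 0.003668/0.05964 = 0.06150 M.
Ka(C5H5NH+) = Kw/Kb = 1.0e-14 / 1.7 x 10^-9 = 5.88e-6.
[H^+] = sqrt(Ka x [C5H5NH+]) = sqrt(5.88e-6 x 0.06150) = 0.000601 M.
pH = -log(0.000601) = 3.22.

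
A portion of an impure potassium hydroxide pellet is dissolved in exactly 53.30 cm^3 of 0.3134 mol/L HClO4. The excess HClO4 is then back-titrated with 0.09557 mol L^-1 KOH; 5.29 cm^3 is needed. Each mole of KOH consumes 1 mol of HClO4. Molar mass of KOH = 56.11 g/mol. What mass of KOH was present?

0.909 g

Total n(HClO4) added = 0.3134 x 0.05330 = 0.01670 mol.
n(KOH) used = 0.09557 x 0.005290 = 0.0005056 mol, which equals the excess n(HClO4).
So n(HClO4) consumed by the sample = 0.01670 - 0.0005056 = 0.01620 mol.
n(KOH) = 0.01620 / 1 = 0.01620 mol.
mass = 0.01620 mol x 56.11 g/mol = 0.909 g.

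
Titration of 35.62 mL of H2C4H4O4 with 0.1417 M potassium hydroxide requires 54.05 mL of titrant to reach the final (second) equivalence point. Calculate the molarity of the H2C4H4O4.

n(KOH) = 0.1417 x 0.05405 = 0.007659 mol.
At the final (second) equivalence point, 2 mol OH^- react per mol H2C4H4O4, so n(H2C4H4O4) = 0.007659 / 2 = 0.003829 mol.
[H2C4H4O4] = 0.003829 / 0.03562 L = 0.108 M.

0.108 M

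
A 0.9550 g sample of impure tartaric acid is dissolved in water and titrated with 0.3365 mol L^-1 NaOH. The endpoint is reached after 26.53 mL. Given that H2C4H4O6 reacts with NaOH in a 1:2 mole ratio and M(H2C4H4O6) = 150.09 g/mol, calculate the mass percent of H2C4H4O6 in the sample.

n(NaOH) = 0.3365 x 0.02653 = 0.008927 mol.
n(H2C4H4O6) = 0.008927 / 2 = 0.004464 mol.
mass of H2C4H4O6 = 0.004464 x 150.09 = 0.6700 g.
% purity = 0.6700 / 0.9550 x 100 = 70.2%.

70.2%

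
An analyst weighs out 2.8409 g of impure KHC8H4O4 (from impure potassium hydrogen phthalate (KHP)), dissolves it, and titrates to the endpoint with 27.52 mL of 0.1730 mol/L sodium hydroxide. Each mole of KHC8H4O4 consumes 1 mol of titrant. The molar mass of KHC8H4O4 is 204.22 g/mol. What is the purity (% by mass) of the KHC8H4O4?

n(NaOH) = 0.1730 x 0.02752 = 0.004761 mol.
n(KHC8H4O4) = 0.004761 / 1 = 0.004761 mol.
mass of KHC8H4O4 = 0.004761 x 204.22 = 0.9723 g.
% purity = 0.9723 / 2.8409 x 100 = 34.2%.

34.2%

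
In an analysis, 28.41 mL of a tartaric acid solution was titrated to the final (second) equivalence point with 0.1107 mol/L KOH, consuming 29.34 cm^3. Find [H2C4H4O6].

n(KOH) = 0.1107 x 0.02934 = 0.003248 mol.
At the final (second) equivalence point, 2 mol OH^- react per mol H2C4H4O6, so n(H2C4H4O6) = 0.003248 / 2 = 0.001624 mol.
[H2C4H4O6] = 0.001624 / 0.02841 L = 0.0572 M.

0.0572 M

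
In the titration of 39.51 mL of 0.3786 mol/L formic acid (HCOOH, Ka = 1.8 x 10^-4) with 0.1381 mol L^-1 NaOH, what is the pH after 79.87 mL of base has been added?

4.19

Initial n(HCOOH) = 0.3786 x 0.03951 = 0.01496 mol.
n(NaOH) added = 0.1381 x 0.07987 = 0.01103 mol, converting that many moles of HCOOH to HCOO-.
Remaining n(HCOOH) = 0.003928 mol; n(HCOO-) = 0.01103 mol.
By Henderson-Hasselbalch, pH = pKa + log([A^-]/[HA]) = 3.74 + log(0.01103/0.003928) = 3.74 + (+0.45) = 4.19.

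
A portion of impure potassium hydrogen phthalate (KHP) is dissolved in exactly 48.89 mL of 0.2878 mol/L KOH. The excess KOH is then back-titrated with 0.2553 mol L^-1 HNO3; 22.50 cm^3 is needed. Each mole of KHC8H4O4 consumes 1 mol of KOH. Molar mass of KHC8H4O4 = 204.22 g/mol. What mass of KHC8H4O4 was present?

Total n(KOH) added = 0.2878 x 0.04889 = 0.01407 mol.
n(HNO3) used = 0.2553 x 0.02250 = 0.005744 mol, which equals the excess n(KOH).
So n(KOH) consumed by the sample = 0.01407 - 0.005744 = 0.008326 mol.
n(KHC8H4O4) = 0.008326 / 1 = 0.008326 mol.
mass = 0.008326 mol x 204.22 g/mol = 1.70 g.

1.70 g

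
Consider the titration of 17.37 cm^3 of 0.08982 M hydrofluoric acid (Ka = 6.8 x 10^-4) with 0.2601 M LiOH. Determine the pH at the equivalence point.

n(HF) = 0.08982 x 0.01737 = 0.001560 mol; V(LiOH) at equivalence = 0.001560/0.2601 = 0.005998 L.
At equivalence all the acid is converted to F-; total volume = 0.01737 + 0.005998 = 0.02337 L, so [F-] = 0.001560/0.02337 = 0.06676 M.
Kb = Kw/Ka = 1.0e-14 / 6.8 x 10^-4 = 1.47e-11.
[OH^-] = sqrt(Kb x [F-]) = sqrt(1.47e-11 x 0.06676) = 9.91e-7 M.
pOH = 6.00, so pH = 14.00 - 6.00 = 8.00.

8.00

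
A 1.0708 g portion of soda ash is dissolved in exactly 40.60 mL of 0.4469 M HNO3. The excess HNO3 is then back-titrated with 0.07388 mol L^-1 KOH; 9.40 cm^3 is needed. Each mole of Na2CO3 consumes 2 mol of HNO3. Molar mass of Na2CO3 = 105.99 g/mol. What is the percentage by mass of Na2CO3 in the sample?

86.4%

Total n(HNO3) added = 0.4469 x 0.04060 = 0.01814 mol.
n(KOH) used = 0.07388 x 0.009400 = 0.0006945 mol, which equals the excess n(HNO3).
So n(HNO3) consumed by the sample = 0.01814 - 0.0006945 = 0.01745 mol.
n(Na2CO3) = 0.01745 / 2 = 0.008725 mol.
mass Na2CO3 = 0.008725 x 105.99 = 0.9247 g, so %Na2CO3 = 0.9247/1.0708 x 100 = 86.4%.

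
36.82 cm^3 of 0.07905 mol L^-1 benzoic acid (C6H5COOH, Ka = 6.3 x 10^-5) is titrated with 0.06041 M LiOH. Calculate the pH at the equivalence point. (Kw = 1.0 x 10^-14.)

n(C6H5COOH) = 0.07905 x 0.03682 = 0.002911 mol; V(LiOH) at equivalence = 0.002911/0.06041 = 0.04818 L.
At equivalence all the acid is converted to C6H5COO-; total volume = 0.03682 + 0.04818 = 0.08500 L, so [C6H5COO-] = 0.002911/0.08500 = 0.03424 M.
Kb = Kw/Ka = 1.0e-14 / 6.3 x 10^-5 = 1.59e-10.
[OH^-] = sqrt(Kb x [C6H5COO-]) = sqrt(1.59e-10 x 0.03424) = 2.33e-6 M.
pOH = 5.63, so pH = 14.00 - 5.63 = 8.37.

8.37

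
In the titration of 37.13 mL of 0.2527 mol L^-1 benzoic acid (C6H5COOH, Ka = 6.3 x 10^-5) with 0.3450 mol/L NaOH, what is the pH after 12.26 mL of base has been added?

Initial n(C6H5COOH) = 0.2527 x 0.03713 = 0.009383 mol.
n(NaOH) added = 0.3450 x 0.01226 = 0.004230 mol, converting that many moles of C6H5COOH to C6H5COO-.
Remaining n(C6H5COOH) = 0.005153 mol; n(C6H5COO-) = 0.004230 mol.
By Henderson-Hasselbalch, pH = pKa + log([A^-]/[HA]) = 4.20 + log(0.004230/0.005153) = 4.20 + (-0.09) = 4.11.

4.11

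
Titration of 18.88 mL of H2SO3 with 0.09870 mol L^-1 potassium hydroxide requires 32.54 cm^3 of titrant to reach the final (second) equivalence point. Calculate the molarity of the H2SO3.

0.0851 M

n(KOH) = 0.09870 x 0.03254 = 0.003212 mol.
At the final (second) equivalence point, 2 mol OH^- react per mol H2SO3, so n(H2SO3) = 0.003212 / 2 = 0.001606 mol.
[H2SO3] = 0.001606 / 0.01888 L = 0.0851 M.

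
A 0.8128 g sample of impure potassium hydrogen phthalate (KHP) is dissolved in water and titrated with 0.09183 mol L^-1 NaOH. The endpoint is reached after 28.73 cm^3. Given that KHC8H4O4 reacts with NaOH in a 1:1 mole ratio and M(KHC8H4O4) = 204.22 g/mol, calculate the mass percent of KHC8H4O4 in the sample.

n(NaOH) = 0.09183 x 0.02873 = 0.002638 mol.
n(KHC8H4O4) = 0.002638 / 1 = 0.002638 mol.
mass of KHC8H4O4 = 0.002638 x 204.22 = 0.5388 g.
% purity = 0.5388 / 0.8128 x 100 = 66.3%.

66.3%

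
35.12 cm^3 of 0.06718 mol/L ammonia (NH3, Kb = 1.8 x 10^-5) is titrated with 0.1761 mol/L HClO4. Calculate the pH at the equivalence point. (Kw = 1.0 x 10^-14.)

n(NH3) = 0.06718 x 0.03512 = 0.002359 mol; V(HClO4) at equivalence = 0.002359/0.1761 = 0.01340 L.
At equivalence the base is fully converted to NH4+; total volume = 0.04852 L, so [NH4+] = 0.002359/0.04852 = 0.04863 M.
Ka(NH4+) = Kw/Kb = 1.0e-14 / 1.8 x 10^-5 = 5.56e-10.
[H^+] = sqrt(Ka x [NH4+]) = sqrt(5.56e-10 x 0.04863) = 5.20e-6 M.
pH = -log(5.20e-6) = 5.28.

5.28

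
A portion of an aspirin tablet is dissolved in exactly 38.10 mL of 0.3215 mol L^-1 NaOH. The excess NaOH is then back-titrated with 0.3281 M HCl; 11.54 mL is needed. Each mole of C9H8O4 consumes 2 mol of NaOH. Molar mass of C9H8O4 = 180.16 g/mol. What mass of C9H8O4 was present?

0.762 g

Total n(NaOH) added = 0.3215 x 0.03810 = 0.01225 mol.
n(HCl) used = 0.3281 x 0.01154 = 0.003786 mol, which equals the excess n(NaOH).
So n(NaOH) consumed by the sample = 0.01225 - 0.003786 = 0.008463 mol.
n(C9H8O4) = 0.008463 / 2 = 0.004231 mol.
mass = 0.004231 mol x 180.16 g/mol = 0.762 g.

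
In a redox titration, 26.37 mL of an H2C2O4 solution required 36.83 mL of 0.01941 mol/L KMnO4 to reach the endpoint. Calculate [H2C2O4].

n(KMnO4) = 0.01941 x 0.03683 = 0.0007149 mol.
From the balanced equation, 2 mol KMnO4 reacts with 5 mol H2C2O4, so n(H2C2O4) = 0.0007149 x 5/2 = 0.001787 mol.
[H2C2O4] = 0.001787 / 0.02637 L = 0.0678 M.

0.0678 M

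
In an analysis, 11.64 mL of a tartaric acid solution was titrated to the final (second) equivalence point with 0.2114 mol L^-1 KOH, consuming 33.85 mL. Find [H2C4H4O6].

n(KOH) = 0.2114 x 0.03385 = 0.007156 mol.
At the final (second) equivalence point, 2 mol OH^- react per mol H2C4H4O6, so n(H2C4H4O6) = 0.007156 / 2 = 0.003578 mol.
[H2C4H4O6] = 0.003578 / 0.01164 L = 0.307 M.

0.307 M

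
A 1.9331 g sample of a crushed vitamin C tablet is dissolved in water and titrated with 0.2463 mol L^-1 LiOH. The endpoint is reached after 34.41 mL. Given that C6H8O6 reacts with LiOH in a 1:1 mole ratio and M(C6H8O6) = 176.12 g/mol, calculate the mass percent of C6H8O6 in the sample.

n(LiOH) = 0.2463 x 0.03441 = 0.008475 mol.
n(C6H8O6) = 0.008475 / 1 = 0.008475 mol.
mass of C6H8O6 = 0.008475 x 176.12 = 1.493 g.
% purity = 1.493 / 1.9331 x 100 = 77.2%.

77.2%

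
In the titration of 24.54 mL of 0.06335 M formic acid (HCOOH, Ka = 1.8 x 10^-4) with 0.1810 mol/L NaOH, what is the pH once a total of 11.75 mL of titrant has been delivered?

n(acid) = 0.06335 x 0.02454 = 0.001555 mol; n(NaOH) added = 0.1810 x 0.01175 = 0.002127 mol.
Base is in excess by 0.002127 - 0.001555 = 0.0005721 mol in a total volume of 0.03629 L.
[OH^-] = 0.0005721/0.03629 = 0.01577 M, so pOH = 1.80 and pH = 14.00 - 1.80 = 12.20.

12.20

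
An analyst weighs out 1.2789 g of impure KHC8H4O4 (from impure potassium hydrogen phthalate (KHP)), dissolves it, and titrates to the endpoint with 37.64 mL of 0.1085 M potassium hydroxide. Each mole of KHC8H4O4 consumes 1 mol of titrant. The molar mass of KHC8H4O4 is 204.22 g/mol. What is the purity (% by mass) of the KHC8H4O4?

65.2%

n(KOH) = 0.1085 x 0.03764 = 0.004084 mol.
n(KHC8H4O4) = 0.004084 / 1 = 0.004084 mol.
mass of KHC8H4O4 = 0.004084 x 204.22 = 0.8340 g.
% purity = 0.8340 / 1.2789 x 100 = 65.2%.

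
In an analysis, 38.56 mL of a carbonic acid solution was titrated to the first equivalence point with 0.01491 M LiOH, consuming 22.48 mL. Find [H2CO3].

0.00869 M

n(LiOH) = 0.01491 x 0.02248 = 0.0003352 mol.
At the first equivalence point, 1 mol OH^- react per mol H2CO3, so n(H2CO3) = 0.0003352 / 1 = 0.0003352 mol.
[H2CO3] = 0.0003352 / 0.03856 L = 0.00869 M.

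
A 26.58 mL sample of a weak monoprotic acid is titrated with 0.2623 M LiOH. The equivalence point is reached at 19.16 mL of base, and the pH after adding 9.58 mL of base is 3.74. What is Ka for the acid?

9.58 mL is half of the equivalence volume, so this is the half-equivalence point where [HA] = [A^-].
At half-equivalence pH = pKa, so pKa = 3.74.
Ka = 10^(-3.74) = 1.8 x 10^-4.

1.8 x 10^-4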